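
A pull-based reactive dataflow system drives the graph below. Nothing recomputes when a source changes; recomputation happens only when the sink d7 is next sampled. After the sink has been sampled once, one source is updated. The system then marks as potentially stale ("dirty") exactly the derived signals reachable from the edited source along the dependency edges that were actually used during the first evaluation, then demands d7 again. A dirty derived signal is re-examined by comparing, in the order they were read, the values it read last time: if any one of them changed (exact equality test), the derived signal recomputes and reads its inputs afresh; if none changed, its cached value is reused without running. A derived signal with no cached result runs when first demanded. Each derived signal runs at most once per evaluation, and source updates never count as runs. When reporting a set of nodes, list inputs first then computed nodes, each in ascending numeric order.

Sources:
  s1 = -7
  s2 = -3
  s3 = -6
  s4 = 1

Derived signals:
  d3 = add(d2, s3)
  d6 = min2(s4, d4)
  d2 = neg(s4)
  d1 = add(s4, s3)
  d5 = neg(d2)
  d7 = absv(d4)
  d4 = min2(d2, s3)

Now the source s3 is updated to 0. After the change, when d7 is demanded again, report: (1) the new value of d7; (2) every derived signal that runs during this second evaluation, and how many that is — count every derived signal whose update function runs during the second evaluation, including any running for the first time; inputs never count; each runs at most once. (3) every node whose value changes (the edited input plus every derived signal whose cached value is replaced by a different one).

First evaluation (everything demanded from the output):
  d2 = neg(1) = -1
  d4 = min2(-1, -6) = -6
  d7 = absv(-6) = 6

Propagation after the edit:
  d4: runs — s3 -6->0; result -1.
  d7: runs — d4 -6->-1; result 1.

New value of d7: 1.
Derived signals that run: d4, d7 — 2 in total.
Values that change: s3, d4, d7.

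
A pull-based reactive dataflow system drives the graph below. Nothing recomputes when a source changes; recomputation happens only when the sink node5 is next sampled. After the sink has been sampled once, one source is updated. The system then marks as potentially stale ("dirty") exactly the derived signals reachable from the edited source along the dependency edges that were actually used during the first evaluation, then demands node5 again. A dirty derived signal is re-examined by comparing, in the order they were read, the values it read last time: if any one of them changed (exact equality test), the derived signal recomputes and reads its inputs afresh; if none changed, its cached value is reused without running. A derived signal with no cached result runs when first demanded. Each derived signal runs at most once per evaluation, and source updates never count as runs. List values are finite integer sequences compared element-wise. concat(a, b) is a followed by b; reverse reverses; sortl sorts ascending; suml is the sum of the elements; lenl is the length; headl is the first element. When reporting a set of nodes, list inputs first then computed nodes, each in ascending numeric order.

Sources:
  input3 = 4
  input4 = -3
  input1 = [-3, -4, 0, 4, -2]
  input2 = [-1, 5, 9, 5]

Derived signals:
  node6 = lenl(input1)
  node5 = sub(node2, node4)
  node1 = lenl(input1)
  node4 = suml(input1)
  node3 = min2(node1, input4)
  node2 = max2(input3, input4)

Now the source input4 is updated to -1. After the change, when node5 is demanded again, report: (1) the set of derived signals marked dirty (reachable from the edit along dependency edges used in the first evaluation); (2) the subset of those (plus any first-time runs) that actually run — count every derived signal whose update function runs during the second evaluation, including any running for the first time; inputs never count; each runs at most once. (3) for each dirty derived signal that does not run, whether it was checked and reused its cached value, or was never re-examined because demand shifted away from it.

First evaluation (everything demanded from the output):
  node2 = max2(4, -3) = 4
  node4 = suml([-3, -4, 0, 4, -2]) = -5
  node5 = sub(4, -5) = 9

Propagation after the edit:
  node2: runs — input4 -3->-1; result 4 (same value as before).
  node5: checked — values it read are unchanged (node2 unchanged, node4 unchanged); reused cached 9 without running.

Key observation: the change is absorbed at node2 — it re-runs but produces the same value, and the output's value is unchanged.

Marked dirty: node2, node5.
Derived signals that run: node2 — 1 in total.
Checked but reused from cache: node5.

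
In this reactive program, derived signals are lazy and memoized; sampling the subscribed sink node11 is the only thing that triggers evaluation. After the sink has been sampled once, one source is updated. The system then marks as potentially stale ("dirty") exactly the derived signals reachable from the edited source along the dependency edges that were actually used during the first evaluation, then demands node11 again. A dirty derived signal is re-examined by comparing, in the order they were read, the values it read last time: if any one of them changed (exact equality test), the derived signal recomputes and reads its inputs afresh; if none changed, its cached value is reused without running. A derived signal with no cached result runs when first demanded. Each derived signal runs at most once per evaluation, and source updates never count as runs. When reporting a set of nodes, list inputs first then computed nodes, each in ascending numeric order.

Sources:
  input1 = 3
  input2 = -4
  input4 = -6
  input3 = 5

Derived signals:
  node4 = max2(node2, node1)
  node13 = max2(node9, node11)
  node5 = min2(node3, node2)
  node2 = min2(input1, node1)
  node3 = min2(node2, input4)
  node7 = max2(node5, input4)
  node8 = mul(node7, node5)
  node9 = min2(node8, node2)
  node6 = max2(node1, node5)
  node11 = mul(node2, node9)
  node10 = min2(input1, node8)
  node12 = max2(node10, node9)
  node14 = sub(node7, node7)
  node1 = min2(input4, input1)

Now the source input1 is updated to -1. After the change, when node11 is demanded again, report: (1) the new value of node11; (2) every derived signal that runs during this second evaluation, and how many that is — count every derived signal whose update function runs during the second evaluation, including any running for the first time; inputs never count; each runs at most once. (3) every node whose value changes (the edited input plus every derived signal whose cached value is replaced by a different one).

Demanding node11 again yields 36.
2 derived signals run: node1, node2.
The nodes whose values change: input1.
Note where the cutoff bites: node3 is checked, finds nothing changed, and keeps its cache.

First demand of the output computes:
  node1 = min2(-6, 3) = -6
  node2 = min2(3, -6) = -6
  node3 = min2(-6, -6) = -6
  node5 = min2(-6, -6) = -6
  node7 = max2(-6, -6) = -6
  node8 = mul(-6, -6) = 36
  node9 = min2(36, -6) = -6
  node11 = mul(-6, -6) = 36

After the edit, cleaning proceeds:
  node1: a read changed (input1 3->-1) — executes, giving -6 — identical to its old value.
  node2: a read changed (input1 3->-1) — executes, giving -6 — identical to its old value.
  node3: dirty, but its reads are unchanged (node2 unchanged, input4 unchanged); cached -6 stands.
  node5: dirty, but its reads are unchanged (node3 unchanged, node2 unchanged); cached -6 stands.
  node7: dirty, but its reads are unchanged (node5 unchanged, input4 unchanged); cached -6 stands.
  node8: dirty, but its reads are unchanged (node7 unchanged, node5 unchanged); cached 36 stands.
  node9: dirty, but its reads are unchanged (node8 unchanged, node2 unchanged); cached -6 stands.
  node11: dirty, but its reads are unchanged (node2 unchanged, node9 unchanged); cached 36 stands.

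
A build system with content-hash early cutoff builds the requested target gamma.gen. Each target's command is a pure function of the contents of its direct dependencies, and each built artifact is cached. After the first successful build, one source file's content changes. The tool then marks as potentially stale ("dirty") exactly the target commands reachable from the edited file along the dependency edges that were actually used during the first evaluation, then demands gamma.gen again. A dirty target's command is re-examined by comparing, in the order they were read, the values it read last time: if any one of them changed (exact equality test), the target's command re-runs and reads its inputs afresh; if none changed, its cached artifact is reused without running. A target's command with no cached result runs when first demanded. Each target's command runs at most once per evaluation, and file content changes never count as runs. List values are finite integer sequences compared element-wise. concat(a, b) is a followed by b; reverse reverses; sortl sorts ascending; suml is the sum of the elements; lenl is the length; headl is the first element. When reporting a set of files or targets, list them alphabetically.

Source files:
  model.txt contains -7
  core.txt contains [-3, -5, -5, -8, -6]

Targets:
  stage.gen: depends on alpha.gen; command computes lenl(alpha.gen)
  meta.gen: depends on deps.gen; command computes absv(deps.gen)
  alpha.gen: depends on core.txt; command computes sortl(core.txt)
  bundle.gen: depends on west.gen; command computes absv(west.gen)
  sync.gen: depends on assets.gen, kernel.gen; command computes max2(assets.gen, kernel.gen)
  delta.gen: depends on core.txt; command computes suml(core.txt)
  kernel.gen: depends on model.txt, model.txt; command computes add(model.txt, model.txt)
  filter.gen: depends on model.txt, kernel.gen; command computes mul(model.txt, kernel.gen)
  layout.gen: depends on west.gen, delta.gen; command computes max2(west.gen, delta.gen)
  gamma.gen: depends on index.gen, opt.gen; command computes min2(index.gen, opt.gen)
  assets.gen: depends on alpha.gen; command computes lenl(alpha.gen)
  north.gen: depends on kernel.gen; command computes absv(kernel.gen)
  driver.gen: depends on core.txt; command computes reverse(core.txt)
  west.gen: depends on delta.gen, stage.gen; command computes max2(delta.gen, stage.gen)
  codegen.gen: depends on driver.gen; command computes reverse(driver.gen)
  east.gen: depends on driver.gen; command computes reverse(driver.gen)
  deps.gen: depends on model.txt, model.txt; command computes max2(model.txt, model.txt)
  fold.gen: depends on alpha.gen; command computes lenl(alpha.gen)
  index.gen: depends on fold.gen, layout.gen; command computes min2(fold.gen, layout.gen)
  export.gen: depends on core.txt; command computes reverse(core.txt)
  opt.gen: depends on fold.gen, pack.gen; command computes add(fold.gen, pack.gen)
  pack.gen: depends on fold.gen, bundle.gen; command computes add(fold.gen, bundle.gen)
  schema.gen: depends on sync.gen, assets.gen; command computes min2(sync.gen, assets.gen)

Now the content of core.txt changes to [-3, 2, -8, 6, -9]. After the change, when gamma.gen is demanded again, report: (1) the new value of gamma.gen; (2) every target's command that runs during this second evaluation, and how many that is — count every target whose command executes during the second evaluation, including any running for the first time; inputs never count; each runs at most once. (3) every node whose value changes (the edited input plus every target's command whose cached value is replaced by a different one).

New value of gamma.gen: 5.
Target commands that run: alpha.gen, delta.gen, fold.gen, layout.gen, stage.gen, west.gen — 6 in total.
Values that change: alpha.gen, core.txt, delta.gen.
Key observation: the cutoff stops propagation at bundle.gen — its inputs' values are unchanged, so it reuses its cache.

First evaluation (everything demanded from the output):
  alpha.gen = sortl([-3, -5, -5, -8, -6]) = [-8, -6, -5, -5, -3]
  delta.gen = suml([-3, -5, -5, -8, -6]) = -27
  fold.gen = lenl([-8, -6, -5, -5, -3]) = 5
  stage.gen = lenl([-8, -6, -5, -5, -3]) = 5
  west.gen = max2(-27, 5) = 5
  bundle.gen = absv(5) = 5
  layout.gen = max2(5, -27) = 5
  index.gen = min2(5, 5) = 5
  pack.gen = add(5, 5) = 10
  opt.gen = add(5, 10) = 15
  gamma.gen = min2(5, 15) = 5

Propagation after the edit:
  alpha.gen: runs — core.txt [-3, -5, -5, -8, -6]->[-3, 2, -8, 6, -9]; result [-9, -8, -3, 2, 6].
  delta.gen: runs — core.txt [-3, -5, -5, -8, -6]->[-3, 2, -8, 6, -9]; result -12.
  fold.gen: runs — alpha.gen [-8, -6, -5, -5, -3]->[-9, -8, -3, 2, 6]; result 5 (same value as before).
  stage.gen: runs — alpha.gen [-8, -6, -5, -5, -3]->[-9, -8, -3, 2, 6]; result 5 (same value as before).
  west.gen: runs — delta.gen -27->-12; result 5 (same value as before).
  bundle.gen: checked — values it read are unchanged (west.gen unchanged); reused cached 5 without running.
  layout.gen: runs — delta.gen -27->-12; result 5 (same value as before).
  index.gen: checked — values it read are unchanged (fold.gen unchanged, layout.gen unchanged); reused cached 5 without running.
  pack.gen: checked — values it read are unchanged (fold.gen unchanged, bundle.gen unchanged); reused cached 10 without running.
  opt.gen: checked — values it read are unchanged (fold.gen unchanged, pack.gen unchanged); reused cached 15 without running.
  gamma.gen: checked — values it read are unchanged (index.gen unchanged, opt.gen unchanged); reused cached 5 without running.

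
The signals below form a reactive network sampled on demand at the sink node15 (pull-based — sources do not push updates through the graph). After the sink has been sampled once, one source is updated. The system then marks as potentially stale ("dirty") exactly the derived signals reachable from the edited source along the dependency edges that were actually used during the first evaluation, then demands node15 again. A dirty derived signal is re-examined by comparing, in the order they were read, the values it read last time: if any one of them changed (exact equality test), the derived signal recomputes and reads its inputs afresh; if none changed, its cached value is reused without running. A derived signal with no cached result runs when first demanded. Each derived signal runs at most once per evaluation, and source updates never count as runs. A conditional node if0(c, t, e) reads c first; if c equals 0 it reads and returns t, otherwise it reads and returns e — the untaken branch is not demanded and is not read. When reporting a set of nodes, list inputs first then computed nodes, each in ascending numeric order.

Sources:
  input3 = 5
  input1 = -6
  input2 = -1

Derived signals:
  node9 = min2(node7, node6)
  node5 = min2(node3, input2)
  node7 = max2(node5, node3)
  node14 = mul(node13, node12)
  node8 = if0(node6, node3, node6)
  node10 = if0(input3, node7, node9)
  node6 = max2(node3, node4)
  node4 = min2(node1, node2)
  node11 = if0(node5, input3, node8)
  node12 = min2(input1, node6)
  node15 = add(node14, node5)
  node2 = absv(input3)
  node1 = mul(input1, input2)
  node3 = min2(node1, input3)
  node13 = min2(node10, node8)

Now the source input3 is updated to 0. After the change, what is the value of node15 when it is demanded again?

Initial pass — values computed on the first demand:
  node1 = mul(-6, -1) = 6
  node2 = absv(5) = 5
  node3 = min2(6, 5) = 5
  node4 = min2(6, 5) = 5
  node5 = min2(5, -1) = -1
  node6 = max2(5, 5) = 5
  node7 = max2(-1, 5) = 5
  node8 = if0(node6=5 -> else branch node6) = 5
  node9 = min2(5, 5) = 5
  node10 = if0(input3=5 -> else branch node9) = 5
  node12 = min2(-6, 5) = -6
  node13 = min2(5, 5) = 5
  node14 = mul(5, -6) = -30
  node15 = add(-30, -1) = -31

Second demand — change propagation:
  node2: re-runs because input3 5->0; new result 0.
  node3: re-runs because input3 5->0; new result 0.
  node4: re-runs because node2 5->0; new result 0.
  node5: re-runs because node3 5->0; new result -1 (unchanged).
  node6: re-runs because node3 5->0; node4 5->0; new result 0.
  node7: re-runs because node3 5->0; new result 0.
  node8: re-runs because node6 5->0; node6 5->0; new result 0.
  node9: dirty yet unreached — the second evaluation never asks for it.
  node10: re-runs because input3 5->0; new result 0.
  node12: re-runs because node6 5->0; new result -6 (unchanged).
  node13: re-runs because node10 5->0; node8 5->0; new result 0.
  node14: re-runs because node13 5->0; new result 0.
  node15: re-runs because node14 -30->0; new result -1.

The important point: the flipped condition redirects demand; node9 is left stale, never re-checked.

node15 now evaluates to -1.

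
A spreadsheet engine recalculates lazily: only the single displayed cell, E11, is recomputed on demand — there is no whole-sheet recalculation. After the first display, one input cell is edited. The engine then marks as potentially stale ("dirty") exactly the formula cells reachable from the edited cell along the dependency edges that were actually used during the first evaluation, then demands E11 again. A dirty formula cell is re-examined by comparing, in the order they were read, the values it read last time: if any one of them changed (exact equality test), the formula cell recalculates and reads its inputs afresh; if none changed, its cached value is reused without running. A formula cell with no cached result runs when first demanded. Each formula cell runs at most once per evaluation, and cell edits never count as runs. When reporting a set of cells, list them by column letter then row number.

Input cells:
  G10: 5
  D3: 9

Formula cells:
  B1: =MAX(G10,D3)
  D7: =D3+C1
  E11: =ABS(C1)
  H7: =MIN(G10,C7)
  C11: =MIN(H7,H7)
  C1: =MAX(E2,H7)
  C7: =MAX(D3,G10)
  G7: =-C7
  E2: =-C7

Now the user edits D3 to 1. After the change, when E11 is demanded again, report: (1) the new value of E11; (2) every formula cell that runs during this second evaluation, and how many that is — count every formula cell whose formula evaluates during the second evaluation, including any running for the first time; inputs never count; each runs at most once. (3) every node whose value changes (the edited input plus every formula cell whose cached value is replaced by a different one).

New value of E11: 5.
Formula cells that run: C1, C7, E2, H7 — 4 in total.
Values that change: C7, D3, E2.
Key observation: the cutoff stops propagation at E11 — its inputs' values are unchanged, so it reuses its cache.

First evaluation (everything demanded from the output):
  C7 = MAX(9, 5) = 9
  E2 = -(9) = -9
  H7 = MIN(5, 9) = 5
  C1 = MAX(-9, 5) = 5
  E11 = ABS(5) = 5

Propagation after the edit:
  C7: runs — D3 9->1; result 5.
  E2: runs — C7 9->5; result -5.
  H7: runs — C7 9->5; result 5 (same value as before).
  C1: runs — E2 -9->-5; result 5 (same value as before).
  E11: checked — values it read are unchanged (C1 unchanged); reused cached 5 without running.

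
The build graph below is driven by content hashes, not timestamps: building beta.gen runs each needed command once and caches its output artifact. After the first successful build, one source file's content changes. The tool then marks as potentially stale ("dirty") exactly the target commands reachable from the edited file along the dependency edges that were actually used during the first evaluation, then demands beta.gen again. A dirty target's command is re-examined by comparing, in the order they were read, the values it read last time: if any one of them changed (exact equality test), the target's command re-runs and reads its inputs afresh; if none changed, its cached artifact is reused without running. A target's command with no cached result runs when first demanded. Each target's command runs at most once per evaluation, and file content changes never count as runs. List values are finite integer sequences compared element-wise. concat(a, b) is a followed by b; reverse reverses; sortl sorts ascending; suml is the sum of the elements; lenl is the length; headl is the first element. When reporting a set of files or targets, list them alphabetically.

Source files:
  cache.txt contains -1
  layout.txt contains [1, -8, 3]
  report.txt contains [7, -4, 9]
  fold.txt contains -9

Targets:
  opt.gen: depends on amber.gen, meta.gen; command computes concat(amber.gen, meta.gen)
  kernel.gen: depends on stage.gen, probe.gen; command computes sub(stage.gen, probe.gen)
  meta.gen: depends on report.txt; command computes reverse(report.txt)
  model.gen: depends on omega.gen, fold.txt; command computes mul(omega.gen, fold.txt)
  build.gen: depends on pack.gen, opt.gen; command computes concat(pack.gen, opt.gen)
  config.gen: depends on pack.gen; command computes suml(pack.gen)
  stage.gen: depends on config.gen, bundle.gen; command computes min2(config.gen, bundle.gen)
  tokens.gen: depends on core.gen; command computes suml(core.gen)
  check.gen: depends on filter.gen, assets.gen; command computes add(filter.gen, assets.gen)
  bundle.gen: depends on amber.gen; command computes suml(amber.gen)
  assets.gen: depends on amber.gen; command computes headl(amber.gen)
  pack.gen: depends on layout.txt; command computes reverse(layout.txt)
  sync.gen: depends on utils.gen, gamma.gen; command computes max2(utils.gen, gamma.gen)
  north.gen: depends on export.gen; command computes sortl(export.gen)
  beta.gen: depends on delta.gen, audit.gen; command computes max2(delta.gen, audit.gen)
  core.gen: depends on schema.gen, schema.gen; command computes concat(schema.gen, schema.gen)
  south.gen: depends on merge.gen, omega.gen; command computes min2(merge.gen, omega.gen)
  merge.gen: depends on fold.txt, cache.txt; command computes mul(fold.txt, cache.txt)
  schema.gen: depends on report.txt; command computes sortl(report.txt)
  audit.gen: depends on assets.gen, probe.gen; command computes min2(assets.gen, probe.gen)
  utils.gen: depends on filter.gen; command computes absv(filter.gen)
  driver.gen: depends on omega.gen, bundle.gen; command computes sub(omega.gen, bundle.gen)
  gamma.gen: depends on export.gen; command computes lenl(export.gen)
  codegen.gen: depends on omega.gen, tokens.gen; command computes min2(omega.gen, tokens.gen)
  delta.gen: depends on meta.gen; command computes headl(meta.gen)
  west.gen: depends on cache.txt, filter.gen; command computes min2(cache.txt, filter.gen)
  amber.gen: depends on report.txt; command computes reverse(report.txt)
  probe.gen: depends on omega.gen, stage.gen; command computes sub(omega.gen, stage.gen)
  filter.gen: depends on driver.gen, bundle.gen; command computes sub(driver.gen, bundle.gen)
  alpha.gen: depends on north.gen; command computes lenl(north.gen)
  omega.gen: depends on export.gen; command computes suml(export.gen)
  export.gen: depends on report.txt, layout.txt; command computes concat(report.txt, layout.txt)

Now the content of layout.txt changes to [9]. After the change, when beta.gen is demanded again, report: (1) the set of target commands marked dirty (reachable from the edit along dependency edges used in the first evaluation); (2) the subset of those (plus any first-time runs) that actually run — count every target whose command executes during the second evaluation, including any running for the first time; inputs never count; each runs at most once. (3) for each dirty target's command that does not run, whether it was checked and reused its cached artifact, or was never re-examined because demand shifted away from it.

Dirty set: audit.gen, beta.gen, config.gen, export.gen, omega.gen, pack.gen, probe.gen, stage.gen.
Run set: config.gen, export.gen, omega.gen, pack.gen, probe.gen, stage.gen (6 run).
Re-examined without running (cache reused): audit.gen, beta.gen.
The important point: probe.gen recomputes to an identical value, and the output ends up unchanged.

Initial pass — values computed on the first demand:
  amber.gen = reverse([7, -4, 9]) = [9, -4, 7]
  assets.gen = headl([9, -4, 7]) = 9
  bundle.gen = suml([9, -4, 7]) = 12
  export.gen = concat([7, -4, 9], [1, -8, 3]) = [7, -4, 9, 1, -8, 3]
  meta.gen = reverse([7, -4, 9]) = [9, -4, 7]
  delta.gen = headl([9, -4, 7]) = 9
  omega.gen = suml([7, -4, 9, 1, -8, 3]) = 8
  pack.gen = reverse([1, -8, 3]) = [3, -8, 1]
  config.gen = suml([3, -8, 1]) = -4
  stage.gen = min2(-4, 12) = -4
  probe.gen = sub(8, -4) = 12
  audit.gen = min2(9, 12) = 9
  beta.gen = max2(9, 9) = 9

Second demand — change propagation:
  export.gen: re-runs because layout.txt [1, -8, 3]->[9]; new result [7, -4, 9, 9].
  omega.gen: re-runs because export.gen [7, -4, 9, 1, -8, 3]->[7, -4, 9, 9]; new result 21.
  pack.gen: re-runs because layout.txt [1, -8, 3]->[9]; new result [9].
  config.gen: re-runs because pack.gen [3, -8, 1]->[9]; new result 9.
  stage.gen: re-runs because config.gen -4->9; new result 9.
  probe.gen: re-runs because omega.gen 8->21; stage.gen -4->9; new result 12 (unchanged).
  audit.gen: re-examined; everything it read last time is the same (assets.gen unchanged, probe.gen unchanged) — cache 9 kept, no run.
  beta.gen: re-examined; everything it read last time is the same (delta.gen unchanged, audit.gen unchanged) — cache 9 kept, no run.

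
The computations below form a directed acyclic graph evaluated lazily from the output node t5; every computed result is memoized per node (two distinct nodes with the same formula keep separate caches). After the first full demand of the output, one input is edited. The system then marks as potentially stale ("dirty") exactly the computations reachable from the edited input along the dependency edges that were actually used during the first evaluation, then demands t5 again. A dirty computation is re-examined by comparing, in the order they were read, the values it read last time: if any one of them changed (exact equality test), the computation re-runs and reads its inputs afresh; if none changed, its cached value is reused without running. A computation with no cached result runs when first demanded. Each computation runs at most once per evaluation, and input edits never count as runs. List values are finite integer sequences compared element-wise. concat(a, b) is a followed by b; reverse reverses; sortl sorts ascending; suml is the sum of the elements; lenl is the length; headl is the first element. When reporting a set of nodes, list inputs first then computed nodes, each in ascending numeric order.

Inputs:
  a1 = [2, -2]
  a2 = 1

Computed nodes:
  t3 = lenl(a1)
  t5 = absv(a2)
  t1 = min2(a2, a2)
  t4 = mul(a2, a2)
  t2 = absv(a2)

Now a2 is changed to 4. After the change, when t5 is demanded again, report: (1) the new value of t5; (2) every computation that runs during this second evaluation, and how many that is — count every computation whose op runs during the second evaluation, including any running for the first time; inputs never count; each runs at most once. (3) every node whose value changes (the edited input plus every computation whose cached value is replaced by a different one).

First demand of the output computes:
  t5 = absv(1) = 1

After the edit, cleaning proceeds:
  t5: a read changed (a2 1->4) — executes, giving 4.

Demanding t5 again yields 4.
1 computations run: t5.
The nodes whose values change: a2, t5.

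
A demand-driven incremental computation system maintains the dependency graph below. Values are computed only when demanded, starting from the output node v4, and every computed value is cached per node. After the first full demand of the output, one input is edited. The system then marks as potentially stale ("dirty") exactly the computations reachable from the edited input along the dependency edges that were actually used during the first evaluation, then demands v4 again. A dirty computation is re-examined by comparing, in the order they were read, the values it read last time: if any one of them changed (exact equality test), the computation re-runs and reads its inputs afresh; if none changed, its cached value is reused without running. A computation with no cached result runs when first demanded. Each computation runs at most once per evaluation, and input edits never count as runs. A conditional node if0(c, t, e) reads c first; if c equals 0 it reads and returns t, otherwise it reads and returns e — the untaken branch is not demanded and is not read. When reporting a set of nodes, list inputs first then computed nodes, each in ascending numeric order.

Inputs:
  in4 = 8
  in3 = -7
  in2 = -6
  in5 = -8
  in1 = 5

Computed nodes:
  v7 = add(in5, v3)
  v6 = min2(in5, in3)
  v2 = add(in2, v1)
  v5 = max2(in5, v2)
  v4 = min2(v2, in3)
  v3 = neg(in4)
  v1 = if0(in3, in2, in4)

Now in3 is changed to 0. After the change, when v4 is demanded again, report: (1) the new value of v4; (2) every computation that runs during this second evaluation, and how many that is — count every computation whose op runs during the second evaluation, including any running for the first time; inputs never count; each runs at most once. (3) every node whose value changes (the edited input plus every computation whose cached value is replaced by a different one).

New value of v4: -12.
Computations that run: v1, v2, v4 — 3 in total.
Values that change: in3, v1, v2, v4.

First evaluation (everything demanded from the output):
  v1 = if0(in3=-7 -> else branch in4) = 8
  v2 = add(-6, 8) = 2
  v4 = min2(2, -7) = -7

Propagation after the edit:
  v1: runs — in3 -7->0; result -6.
  v2: runs — v1 8->-6; result -12.
  v4: runs — v2 2->-12; in3 -7->0; result -12.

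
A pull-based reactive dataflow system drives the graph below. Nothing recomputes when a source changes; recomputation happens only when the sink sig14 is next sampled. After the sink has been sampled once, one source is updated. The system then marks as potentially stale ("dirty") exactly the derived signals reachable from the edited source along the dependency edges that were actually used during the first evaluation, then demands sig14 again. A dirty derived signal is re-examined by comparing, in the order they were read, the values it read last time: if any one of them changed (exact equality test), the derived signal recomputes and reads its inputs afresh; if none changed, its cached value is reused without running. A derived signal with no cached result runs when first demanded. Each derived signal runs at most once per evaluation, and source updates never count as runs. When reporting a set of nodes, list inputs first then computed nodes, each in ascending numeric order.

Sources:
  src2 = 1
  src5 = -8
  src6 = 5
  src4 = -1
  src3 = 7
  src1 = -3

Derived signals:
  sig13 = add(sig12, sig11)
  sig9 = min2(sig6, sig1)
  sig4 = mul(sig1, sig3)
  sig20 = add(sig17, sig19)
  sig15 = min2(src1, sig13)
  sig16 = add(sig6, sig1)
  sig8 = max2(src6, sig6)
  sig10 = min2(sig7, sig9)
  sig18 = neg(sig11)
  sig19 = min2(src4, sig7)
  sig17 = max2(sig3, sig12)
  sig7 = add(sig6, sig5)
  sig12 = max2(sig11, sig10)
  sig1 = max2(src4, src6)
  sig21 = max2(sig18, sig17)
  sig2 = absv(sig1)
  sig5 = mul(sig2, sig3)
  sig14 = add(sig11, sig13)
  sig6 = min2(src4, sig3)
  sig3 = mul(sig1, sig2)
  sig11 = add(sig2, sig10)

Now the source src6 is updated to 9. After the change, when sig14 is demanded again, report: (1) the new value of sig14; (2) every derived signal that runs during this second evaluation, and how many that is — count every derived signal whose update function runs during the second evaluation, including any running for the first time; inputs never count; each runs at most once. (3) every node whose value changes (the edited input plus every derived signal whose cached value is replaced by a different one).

First evaluation (everything demanded from the output):
  sig1 = max2(-1, 5) = 5
  sig2 = absv(5) = 5
  sig3 = mul(5, 5) = 25
  sig5 = mul(5, 25) = 125
  sig6 = min2(-1, 25) = -1
  sig7 = add(-1, 125) = 124
  sig9 = min2(-1, 5) = -1
  sig10 = min2(124, -1) = -1
  sig11 = add(5, -1) = 4
  sig12 = max2(4, -1) = 4
  sig13 = add(4, 4) = 8
  sig14 = add(4, 8) = 12

Propagation after the edit:
  sig1: runs — src6 5->9; result 9.
  sig2: runs — sig1 5->9; result 9.
  sig3: runs — sig1 5->9; sig2 5->9; result 81.
  sig5: runs — sig2 5->9; sig3 25->81; result 729.
  sig6: runs — sig3 25->81; result -1 (same value as before).
  sig7: runs — sig5 125->729; result 728.
  sig9: runs — sig1 5->9; result -1 (same value as before).
  sig10: runs — sig7 124->728; result -1 (same value as before).
  sig11: runs — sig2 5->9; result 8.
  sig12: runs — sig11 4->8; result 8.
  sig13: runs — sig12 4->8; sig11 4->8; result 16.
  sig14: runs — sig11 4->8; sig13 8->16; result 24.

New value of sig14: 24.
Derived signals that run: sig1, sig2, sig3, sig5, sig6, sig7, sig9, sig10, sig11, sig12, sig13, sig14 — 12 in total.
Values that change: src6, sig1, sig2, sig3, sig5, sig7, sig11, sig12, sig13, sig14.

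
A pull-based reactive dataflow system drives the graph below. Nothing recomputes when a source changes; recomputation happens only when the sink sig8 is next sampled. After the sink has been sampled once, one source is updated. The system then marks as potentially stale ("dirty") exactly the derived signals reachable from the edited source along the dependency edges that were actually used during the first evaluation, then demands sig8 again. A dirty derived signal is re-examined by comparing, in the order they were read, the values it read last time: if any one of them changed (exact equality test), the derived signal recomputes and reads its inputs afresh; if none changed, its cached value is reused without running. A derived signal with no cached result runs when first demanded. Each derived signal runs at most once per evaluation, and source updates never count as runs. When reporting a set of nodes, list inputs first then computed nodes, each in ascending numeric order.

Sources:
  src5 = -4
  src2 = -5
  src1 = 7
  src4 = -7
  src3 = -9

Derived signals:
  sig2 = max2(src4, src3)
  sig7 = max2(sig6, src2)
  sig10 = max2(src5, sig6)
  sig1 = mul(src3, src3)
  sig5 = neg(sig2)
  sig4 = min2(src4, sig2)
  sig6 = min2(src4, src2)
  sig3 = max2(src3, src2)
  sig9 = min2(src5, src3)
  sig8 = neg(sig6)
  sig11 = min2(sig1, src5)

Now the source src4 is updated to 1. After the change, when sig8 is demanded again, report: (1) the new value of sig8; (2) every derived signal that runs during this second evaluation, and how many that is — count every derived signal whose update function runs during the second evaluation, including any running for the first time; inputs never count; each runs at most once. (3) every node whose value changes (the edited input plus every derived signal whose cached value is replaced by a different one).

First evaluation (everything demanded from the output):
  sig6 = min2(-7, -5) = -7
  sig8 = neg(-7) = 7

Propagation after the edit:
  sig6: runs — src4 -7->1; result -5.
  sig8: runs — sig6 -7->-5; result 5.

New value of sig8: 5.
Derived signals that run: sig6, sig8 — 2 in total.
Values that change: src4, sig6, sig8.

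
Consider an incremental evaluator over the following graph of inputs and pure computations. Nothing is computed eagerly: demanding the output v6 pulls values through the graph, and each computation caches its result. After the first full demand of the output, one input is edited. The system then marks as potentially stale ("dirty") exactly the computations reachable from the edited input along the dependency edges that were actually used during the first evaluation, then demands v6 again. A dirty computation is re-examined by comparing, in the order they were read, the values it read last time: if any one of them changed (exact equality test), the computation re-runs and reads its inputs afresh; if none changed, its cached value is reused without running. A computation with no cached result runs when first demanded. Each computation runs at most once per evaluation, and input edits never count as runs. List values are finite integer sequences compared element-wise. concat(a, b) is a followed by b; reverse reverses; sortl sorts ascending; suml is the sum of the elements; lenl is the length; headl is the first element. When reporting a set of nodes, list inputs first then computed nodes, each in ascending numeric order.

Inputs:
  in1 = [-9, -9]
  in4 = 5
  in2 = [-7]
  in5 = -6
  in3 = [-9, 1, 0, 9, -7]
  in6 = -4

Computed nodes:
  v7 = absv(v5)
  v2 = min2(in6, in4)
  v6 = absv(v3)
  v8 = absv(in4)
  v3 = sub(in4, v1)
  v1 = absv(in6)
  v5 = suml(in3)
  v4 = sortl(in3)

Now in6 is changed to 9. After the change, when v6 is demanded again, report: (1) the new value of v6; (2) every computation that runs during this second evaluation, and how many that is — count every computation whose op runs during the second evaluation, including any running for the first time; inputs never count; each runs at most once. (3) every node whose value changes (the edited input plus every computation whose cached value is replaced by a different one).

v6 now evaluates to 4.
Run set: v1, v3, v6 (3 run).
Changed values: in6, v1, v3, v6.

Initial pass — values computed on the first demand:
  v1 = absv(-4) = 4
  v3 = sub(5, 4) = 1
  v6 = absv(1) = 1

Second demand — change propagation:
  v1: re-runs because in6 -4->9; new result 9.
  v3: re-runs because v1 4->9; new result -4.
  v6: re-runs because v3 1->-4; new result 4.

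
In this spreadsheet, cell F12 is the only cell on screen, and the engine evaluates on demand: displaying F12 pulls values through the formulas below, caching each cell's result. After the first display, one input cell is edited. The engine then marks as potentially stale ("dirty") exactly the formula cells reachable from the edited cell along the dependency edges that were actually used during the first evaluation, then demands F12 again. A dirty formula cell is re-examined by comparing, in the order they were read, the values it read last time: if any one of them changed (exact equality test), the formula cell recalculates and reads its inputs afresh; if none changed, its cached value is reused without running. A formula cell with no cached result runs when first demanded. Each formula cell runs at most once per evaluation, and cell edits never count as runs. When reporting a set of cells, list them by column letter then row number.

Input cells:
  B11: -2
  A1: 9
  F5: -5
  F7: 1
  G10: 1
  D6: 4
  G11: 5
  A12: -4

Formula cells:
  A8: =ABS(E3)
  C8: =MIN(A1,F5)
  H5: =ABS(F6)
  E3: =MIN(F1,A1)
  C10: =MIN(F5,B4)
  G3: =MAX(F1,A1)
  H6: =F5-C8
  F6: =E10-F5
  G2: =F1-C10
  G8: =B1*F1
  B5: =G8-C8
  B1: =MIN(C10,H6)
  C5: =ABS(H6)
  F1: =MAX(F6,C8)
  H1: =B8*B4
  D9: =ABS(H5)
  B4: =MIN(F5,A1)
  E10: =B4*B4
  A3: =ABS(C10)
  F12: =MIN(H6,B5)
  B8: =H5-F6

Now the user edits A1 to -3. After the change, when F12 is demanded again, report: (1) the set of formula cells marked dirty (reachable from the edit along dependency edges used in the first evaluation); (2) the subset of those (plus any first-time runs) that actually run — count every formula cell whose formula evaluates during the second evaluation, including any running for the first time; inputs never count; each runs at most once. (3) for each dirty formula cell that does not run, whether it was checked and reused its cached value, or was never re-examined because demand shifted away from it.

Dirty set: B1, B4, B5, C8, C10, E10, F1, F6, F12, G8, H6.
Run set: B4, C8 (2 run).
Re-examined without running (cache reused): B1, B5, C10, E10, F1, F6, F12, G8, H6.
The important point: at C10 every value read last time is unchanged, so the dirty flag clears without a run.

Initial pass — values computed on the first demand:
  B4 = MIN(-5, 9) = -5
  C8 = MIN(9, -5) = -5
  C10 = MIN(-5, -5) = -5
  E10 = -5 * -5 = 25
  F6 = 25 - -5 = 30
  F1 = MAX(30, -5) = 30
  H6 = -5 - -5 = 0
  B1 = MIN(-5, 0) = -5
  G8 = -5 * 30 = -150
  B5 = -150 - -5 = -145
  F12 = MIN(0, -145) = -145

Second demand — change propagation:
  B4: re-runs because A1 9->-3; new result -5 (unchanged).
  C8: re-runs because A1 9->-3; new result -5 (unchanged).
  C10: re-examined; everything it read last time is the same (F5 unchanged, B4 unchanged) — cache -5 kept, no run.
  E10: re-examined; everything it read last time is the same (B4 unchanged, B4 unchanged) — cache 25 kept, no run.
  F6: re-examined; everything it read last time is the same (E10 unchanged, F5 unchanged) — cache 30 kept, no run.
  F1: re-examined; everything it read last time is the same (F6 unchanged, C8 unchanged) — cache 30 kept, no run.
  H6: re-examined; everything it read last time is the same (F5 unchanged, C8 unchanged) — cache 0 kept, no run.
  B1: re-examined; everything it read last time is the same (C10 unchanged, H6 unchanged) — cache -5 kept, no run.
  G8: re-examined; everything it read last time is the same (B1 unchanged, F1 unchanged) — cache -150 kept, no run.
  B5: re-examined; everything it read last time is the same (G8 unchanged, C8 unchanged) — cache -145 kept, no run.
  F12: re-examined; everything it read last time is the same (H6 unchanged, B5 unchanged) — cache -145 kept, no run.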